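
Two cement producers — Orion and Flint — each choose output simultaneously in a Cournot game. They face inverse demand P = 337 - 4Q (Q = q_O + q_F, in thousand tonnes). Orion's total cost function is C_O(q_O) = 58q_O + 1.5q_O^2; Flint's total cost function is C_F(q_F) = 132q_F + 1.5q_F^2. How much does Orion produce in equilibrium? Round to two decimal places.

Orion's profit: π_O = (337 - 4Q)q_O - (58q_O + (3/2)q_O²). Setting ∂π_O/∂q_O = 0: 279 - 11q_O - 4(q_F) = 0.
Flint's profit: π_F = (337 - 4Q)q_F - (132q_F + (3/2)q_F²). Setting ∂π_F/∂q_F = 0: 205 - 11q_F - 4(q_O) = 0.
Rearranging gives the reaction functions q_O = (279 - 4q_F)/11 and q_F = (205 - 4q_O)/11.
Solving the pair: q_O = 21.4190, q_F = 1139/105.

21.42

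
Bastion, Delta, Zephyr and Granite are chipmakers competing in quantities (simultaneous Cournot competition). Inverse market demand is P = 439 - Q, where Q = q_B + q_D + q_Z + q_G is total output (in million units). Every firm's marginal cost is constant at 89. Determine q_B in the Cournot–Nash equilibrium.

70

Each firm earns π_i = (439 - Q)q_i - 89q_i.
First-order condition (treating rivals' output as given): 350 - 2q_i - Σ_{j≠i} q_j = 0.
With identical firms every q_j equals q_i, so Σ_{j≠i} q_j = 3q_i and 350 = 5q_i, giving q_i = 70.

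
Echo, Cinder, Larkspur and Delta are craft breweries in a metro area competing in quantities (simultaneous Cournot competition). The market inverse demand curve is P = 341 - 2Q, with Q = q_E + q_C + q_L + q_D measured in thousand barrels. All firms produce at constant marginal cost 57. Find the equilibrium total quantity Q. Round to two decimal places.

A representative firm's profit is π_i = q_i(341 - 2Q) - 57q_i.
Setting ∂π_i/∂q_i = 0 with rivals' quantities fixed: 284 - 4q_i - 2·Σ_{j≠i} q_j = 0.
By symmetry each firm produces the same amount; substituting Σ_{j≠i} q_j = 3q_i yields q_i = 284/10 = 142/5.
Total output Q = 142/5 + 142/5 + 142/5 + 142/5 = 568/5.

113.60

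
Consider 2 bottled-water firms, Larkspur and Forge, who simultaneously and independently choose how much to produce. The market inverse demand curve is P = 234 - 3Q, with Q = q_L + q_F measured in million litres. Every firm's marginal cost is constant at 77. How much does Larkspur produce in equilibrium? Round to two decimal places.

A representative firm's profit is π_i = q_i(234 - 3Q) - 77q_i.
First-order condition (treating rivals' output as given): 157 - 6q_i - 3q_j = 0.
With identical firms every q_j equals q_i, so q_j = q_i and 157 = 9q_i, giving q_i = 157/9.

17.44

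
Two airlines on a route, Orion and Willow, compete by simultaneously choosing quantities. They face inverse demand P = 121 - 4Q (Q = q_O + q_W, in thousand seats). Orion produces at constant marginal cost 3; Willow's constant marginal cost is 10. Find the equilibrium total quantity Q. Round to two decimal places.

19.08

Orion's profit: π_O = (121 - 4Q)q_O - (3q_O). Setting ∂π_O/∂q_O = 0: 118 - 8q_O - 4(q_W) = 0.
Willow's profit: π_W = (121 - 4Q)q_W - (10q_W). Setting ∂π_W/∂q_W = 0: 111 - 8q_W - 4(q_O) = 0.
Best responses: q_O = (118 - 4q_W)/8, q_W = (111 - 4q_O)/8.
Solving the pair: q_O = 125/12, q_W = 26/3.
Total output Q = 125/12 + 26/3 = 229/12.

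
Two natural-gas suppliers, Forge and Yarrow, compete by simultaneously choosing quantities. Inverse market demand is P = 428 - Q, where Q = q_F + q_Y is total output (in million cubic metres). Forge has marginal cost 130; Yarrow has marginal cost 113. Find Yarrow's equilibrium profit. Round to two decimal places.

Forge's profit: π_F = (428 - Q)q_F - (130q_F). Setting ∂π_F/∂q_F = 0: 298 - 2q_F - (q_Y) = 0.
Yarrow's first-order condition: 315 - 2q_Y - (q_F) = 0.
So q_F = (298 - q_Y)/2 and q_Y = (315 - q_F)/2.
Substituting one into the other gives q_F = 281/3 and q_Y = 332/3.
Price P = 428 - 613/3 = 671/3.
Yarrow's profit: (671/3 - 113)·(332/3) = 12247.1111.

12247.11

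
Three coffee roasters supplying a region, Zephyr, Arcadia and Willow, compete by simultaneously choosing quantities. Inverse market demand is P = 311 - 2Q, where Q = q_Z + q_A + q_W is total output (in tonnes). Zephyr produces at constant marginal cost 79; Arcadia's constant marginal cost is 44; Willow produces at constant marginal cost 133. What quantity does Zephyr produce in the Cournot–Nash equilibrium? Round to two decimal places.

Zephyr's profit: π_Z = (311 - 2Q)q_Z - (79q_Z). Setting ∂π_Z/∂q_Z = 0: 232 - 4q_Z - 2(q_A + q_W) = 0.
Arcadia's profit: π_A = (311 - 2Q)q_A - (44q_A). Setting ∂π_A/∂q_A = 0: 267 - 4q_A - 2(q_Z + q_W) = 0.
Willow's first-order condition: 178 - 4q_W - 2(q_Z + q_A) = 0.
Adding the 3 first-order conditions: 677 − 8Q = 0, so Q = 677/8.
Back-substituting: q_Z = (232 − 677/4)/2 = 251/8, q_A = (267 − 677/4)/2 = 391/8, q_W = (178 − 677/4)/2 = 35/8.

31.38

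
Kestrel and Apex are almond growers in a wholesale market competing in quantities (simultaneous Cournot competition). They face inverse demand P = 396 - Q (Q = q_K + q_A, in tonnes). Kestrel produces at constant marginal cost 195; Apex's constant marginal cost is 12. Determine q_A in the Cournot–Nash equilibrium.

189

Kestrel's profit: π_K = (396 - Q)q_K - (195q_K). Setting ∂π_K/∂q_K = 0: 201 - 2q_K - (q_A) = 0.
Apex's first-order condition: 384 - 2q_A - (q_K) = 0.
Best responses: q_K = (201 - q_A)/2, q_A = (384 - q_K)/2.
Solving the pair: q_K = 6, q_A = 189.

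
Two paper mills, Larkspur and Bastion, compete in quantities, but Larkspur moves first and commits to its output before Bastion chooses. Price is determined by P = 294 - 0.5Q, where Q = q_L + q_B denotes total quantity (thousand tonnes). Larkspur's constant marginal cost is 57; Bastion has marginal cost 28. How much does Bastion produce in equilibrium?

162

Solve by backward induction. Given q_L, the follower Bastion maximises π_B = (294 - (1/2)q_L - (1/2)q_B)q_B - 28q_B.
Follower FOC: 266 - (1/2)q_L - q_B = 0, so q_B(q_L) = (266 - (1/2)q_L).
Larkspur substitutes q_B(q_L) into its own profit: π_L = q_L(294 - (1/2)q_L - (266 - (1/2)q_L)/2) - 57q_L = (161 - (1/4)q_L)q_L - 57q_L.
Leader FOC: 104 - (1/2)q_L = 0, so q_L = 208.
Then q_B = (266 - (1/2)·208) = 162.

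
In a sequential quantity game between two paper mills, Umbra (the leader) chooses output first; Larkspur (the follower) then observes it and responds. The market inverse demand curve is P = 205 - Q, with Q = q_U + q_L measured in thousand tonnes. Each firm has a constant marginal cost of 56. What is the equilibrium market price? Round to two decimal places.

The follower Larkspur best-responds to any q_U: π_L = (205 - Q)q_L - 56q_L.
Setting the follower's marginal profit to zero, 149 - q_U - 2q_L = 0, i.e. q_L = (149 - q_U)/2.
Umbra substitutes q_L(q_U) into its own profit: π_U = q_U(205 - q_U - (149 - q_U)/2) - 56q_U = (261/2 - (1/2)q_U)q_U - 56q_U.
The leader's first-order condition 149/2 - q_U = 0 yields q_U = 149/2.
Then q_L = (149 - 149/2)/2 = 149/4.
Total output Q = 447/4, so price P = 205 - 447/4 = 373/4.

93.25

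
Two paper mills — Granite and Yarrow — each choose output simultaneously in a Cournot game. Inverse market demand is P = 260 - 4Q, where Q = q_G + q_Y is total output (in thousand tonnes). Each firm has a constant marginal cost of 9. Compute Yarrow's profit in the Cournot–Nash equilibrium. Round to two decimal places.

A representative firm's profit is π_i = q_i(260 - 4Q) - 9q_i.
Setting ∂π_i/∂q_i = 0 with rivals' quantities fixed: 251 - 8q_i - 4q_j = 0.
By symmetry each firm produces the same amount; substituting q_j = q_i yields q_i = 251/12.
Price P = 260 - 4·(251/6) = 278/3.
Yarrow's profit: (278/3 - 9)·(251/12) = 1750.0278.

1750.03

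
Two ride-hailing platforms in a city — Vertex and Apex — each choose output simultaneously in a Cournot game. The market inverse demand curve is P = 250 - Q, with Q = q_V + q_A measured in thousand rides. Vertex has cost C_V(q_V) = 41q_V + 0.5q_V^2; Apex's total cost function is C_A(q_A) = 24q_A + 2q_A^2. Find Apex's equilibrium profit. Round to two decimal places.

2283.33

Vertex's profit: π_V = (250 - Q)q_V - (41q_V + (1/2)q_V²). Setting ∂π_V/∂q_V = 0: 209 - 3q_V - (q_A) = 0.
Apex's first-order condition: 226 - 6q_A - (q_V) = 0.
Rearranging gives the reaction functions q_V = (209 - q_A)/3 and q_A = (226 - q_V)/6.
Substituting one into the other gives q_V = 1028/17 and q_A = 469/17.
Price P = 250 - 1497/17 = 161.9412.
Apex's profit: 161.9412·(469/17) - 24·(469/17) - 2(469/17)² = 2283.3322.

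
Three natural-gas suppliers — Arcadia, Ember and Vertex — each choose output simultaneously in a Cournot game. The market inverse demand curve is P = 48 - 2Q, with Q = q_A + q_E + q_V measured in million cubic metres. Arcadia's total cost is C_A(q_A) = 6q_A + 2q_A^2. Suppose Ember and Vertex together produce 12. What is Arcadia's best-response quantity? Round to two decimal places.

With rivals' combined output fixed at 12, Arcadia's profit is π_A = (48 - 2·12 - 2q_A)q_A - (6q_A + 2q_A²) = (24 - 2q_A)q_A - (6q_A + 2q_A²).
∂π_A/∂q_A = 18 - 8q_A = 0, so q_A = 9/4.

2.25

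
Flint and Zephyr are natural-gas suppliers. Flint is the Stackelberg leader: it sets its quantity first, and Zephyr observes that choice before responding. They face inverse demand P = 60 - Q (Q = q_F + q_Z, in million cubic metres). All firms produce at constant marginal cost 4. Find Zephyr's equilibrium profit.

196

The follower Zephyr best-responds to any q_F: π_Z = (60 - Q)q_Z - 4q_Z.
Setting the follower's marginal profit to zero, 56 - q_F - 2q_Z = 0, i.e. q_Z = (56 - q_F)/2.
Flint substitutes q_Z(q_F) into its own profit: π_F = q_F(60 - q_F - (56 - q_F)/2) - 4q_F = (32 - (1/2)q_F)q_F - 4q_F.
Maximising: ∂π_F/∂q_F = 28 - q_F = 0, giving q_F = 28.
Then q_Z = (56 - 28)/2 = 14.
Price P = 60 - 42 = 18.
Zephyr's profit: (18 - 4)·14 = 196.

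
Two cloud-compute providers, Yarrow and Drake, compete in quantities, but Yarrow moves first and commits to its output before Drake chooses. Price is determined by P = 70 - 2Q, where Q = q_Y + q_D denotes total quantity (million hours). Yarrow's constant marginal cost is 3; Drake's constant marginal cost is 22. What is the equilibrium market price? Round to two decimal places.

24.50

The follower Drake best-responds to any q_Y: π_D = (70 - 2Q)q_D - 22q_D.
Follower FOC: 48 - 2q_Y - 4q_D = 0, so q_D(q_Y) = (48 - 2q_Y)/4.
The leader anticipates this reaction. Substituting into P = 70 - 2Q gives P = 46 - q_Y, so π_Y = (46 - q_Y)q_Y - 3q_Y.
Leader FOC: 43 - 2q_Y = 0, so q_Y = 43/2.
Then q_D = (48 - 2·(43/2))/4 = 5/4.
Total output Q = 91/4, so price P = 70 - 2·(91/4) = 49/2.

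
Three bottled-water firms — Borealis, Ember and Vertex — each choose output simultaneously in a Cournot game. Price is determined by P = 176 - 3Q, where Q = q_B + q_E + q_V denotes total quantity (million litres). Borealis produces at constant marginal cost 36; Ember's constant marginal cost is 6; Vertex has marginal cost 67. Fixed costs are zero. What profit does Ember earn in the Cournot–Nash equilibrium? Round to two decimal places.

Borealis's profit: π_B = (176 - 3Q)q_B - (36q_B). Setting ∂π_B/∂q_B = 0: 140 - 6q_B - 3(q_E + q_V) = 0.
Ember's first-order condition: 170 - 6q_E - 3(q_B + q_V) = 0.
Vertex's first-order condition: 109 - 6q_V - 3(q_B + q_E) = 0.
Summing all 3 equations gives 419 − 12Q = 0, hence Q = 419/12.
Back-substituting: q_B = (140 − 419/4)/3 = 47/4, q_E = (170 − 419/4)/3 = 87/4, q_V = (109 − 419/4)/3 = 17/12.
Price P = 176 - 3·(419/12) = 285/4.
Ember's profit: (285/4 - 6)·(87/4) = 1419.1875.

1419.19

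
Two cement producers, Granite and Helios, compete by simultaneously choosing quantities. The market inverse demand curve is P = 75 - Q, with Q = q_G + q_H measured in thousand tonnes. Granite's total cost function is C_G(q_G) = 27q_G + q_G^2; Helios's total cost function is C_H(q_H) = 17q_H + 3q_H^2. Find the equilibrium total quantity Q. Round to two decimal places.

16.45

Granite's profit: π_G = (75 - Q)q_G - (27q_G + q_G²). Setting ∂π_G/∂q_G = 0: 48 - 4q_G - (q_H) = 0.
Helios's first-order condition: 58 - 8q_H - (q_G) = 0.
Best responses: q_G = (48 - q_H)/4, q_H = (58 - q_G)/8.
Substituting one into the other gives q_G = 326/31 and q_H = 184/31.
Total output Q = 326/31 + 184/31 = 510/31.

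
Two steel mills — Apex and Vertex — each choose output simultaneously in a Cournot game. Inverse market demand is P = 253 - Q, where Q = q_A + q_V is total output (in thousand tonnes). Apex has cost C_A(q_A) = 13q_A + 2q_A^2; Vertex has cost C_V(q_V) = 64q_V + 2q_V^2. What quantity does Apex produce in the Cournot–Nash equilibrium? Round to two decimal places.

35.74

Apex's profit: π_A = (253 - Q)q_A - (13q_A + 2q_A²). Setting ∂π_A/∂q_A = 0: 240 - 6q_A - (q_V) = 0.
Vertex's first-order condition: 189 - 6q_V - (q_A) = 0.
So q_A = (240 - q_V)/6 and q_V = (189 - q_A)/6.
Substituting one into the other gives q_A = 1251/35 and q_V = 894/35.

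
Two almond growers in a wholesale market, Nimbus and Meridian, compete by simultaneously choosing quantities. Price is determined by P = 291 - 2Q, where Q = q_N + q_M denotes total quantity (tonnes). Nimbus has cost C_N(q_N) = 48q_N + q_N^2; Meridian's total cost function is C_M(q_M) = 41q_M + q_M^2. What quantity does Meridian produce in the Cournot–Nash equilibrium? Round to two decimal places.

31.69

Nimbus's profit: π_N = (291 - 2Q)q_N - (48q_N + q_N²). Setting ∂π_N/∂q_N = 0: 243 - 6q_N - 2(q_M) = 0.
Meridian's first-order condition: 250 - 6q_M - 2(q_N) = 0.
Rearranging gives the reaction functions q_N = (243 - 2q_M)/6 and q_M = (250 - 2q_N)/6.
Solving the pair: q_N = 479/16, q_M = 507/16.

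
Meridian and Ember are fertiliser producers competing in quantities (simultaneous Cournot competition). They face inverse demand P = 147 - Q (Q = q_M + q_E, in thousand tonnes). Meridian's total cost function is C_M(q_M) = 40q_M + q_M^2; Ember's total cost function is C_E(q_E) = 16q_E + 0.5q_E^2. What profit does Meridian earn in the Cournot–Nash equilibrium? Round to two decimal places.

Meridian's profit: π_M = (147 - Q)q_M - (40q_M + q_M²). Setting ∂π_M/∂q_M = 0: 107 - 4q_M - (q_E) = 0.
Ember's first-order condition: 131 - 3q_E - (q_M) = 0.
Rearranging gives the reaction functions q_M = (107 - q_E)/4 and q_E = (131 - q_M)/3.
Substituting one into the other gives q_M = 190/11 and q_E = 417/11.
Price P = 147 - 607/11 = 1010/11.
Meridian's profit: (1010/11)·(190/11) - 40·(190/11) - (190/11)² = 596.6942.

596.69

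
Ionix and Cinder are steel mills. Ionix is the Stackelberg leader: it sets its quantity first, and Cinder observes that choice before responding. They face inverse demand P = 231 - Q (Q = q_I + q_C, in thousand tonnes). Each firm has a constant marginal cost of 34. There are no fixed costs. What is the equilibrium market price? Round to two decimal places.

The follower Cinder best-responds to any q_I: π_C = (231 - Q)q_C - 34q_C.
∂π_C/∂q_C = 197 - q_I - 2q_C = 0 gives the reaction function q_C = (197 - q_I)/2.
The leader anticipates this reaction. Substituting into P = 231 - Q gives P = 265/2 - (1/2)q_I, so π_I = (265/2 - (1/2)q_I)q_I - 34q_I.
The leader's first-order condition 197/2 - q_I = 0 yields q_I = 197/2.
Then q_C = (197 - 197/2)/2 = 197/4.
Total output Q = 591/4, so price P = 231 - 591/4 = 333/4.

83.25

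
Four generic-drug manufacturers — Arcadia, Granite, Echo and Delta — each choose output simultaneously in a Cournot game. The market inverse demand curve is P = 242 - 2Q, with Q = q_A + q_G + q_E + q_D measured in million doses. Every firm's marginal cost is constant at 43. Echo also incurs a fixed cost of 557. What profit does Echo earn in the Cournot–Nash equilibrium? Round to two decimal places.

A representative firm's profit is π_i = q_i(242 - 2Q) - 43q_i.
First-order condition (treating rivals' output as given): 199 - 4q_i - 2·Σ_{j≠i} q_j = 0.
By symmetry each firm produces the same amount; substituting Σ_{j≠i} q_j = 3q_i yields q_i = 199/10.
Price P = 242 - 2·(398/5) = 414/5.
Echo's profit: (414/5 - 43)·(199/10) - 557 = 235.0200.

235.02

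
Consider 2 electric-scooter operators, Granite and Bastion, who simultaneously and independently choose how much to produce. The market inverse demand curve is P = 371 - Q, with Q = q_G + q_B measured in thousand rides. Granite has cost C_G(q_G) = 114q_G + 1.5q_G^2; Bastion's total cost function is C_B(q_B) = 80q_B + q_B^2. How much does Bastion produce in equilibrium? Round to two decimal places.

63.05

Granite's profit: π_G = (371 - Q)q_G - (114q_G + (3/2)q_G²). Setting ∂π_G/∂q_G = 0: 257 - 5q_G - (q_B) = 0.
Bastion's first-order condition: 291 - 4q_B - (q_G) = 0.
Best responses: q_G = (257 - q_B)/5, q_B = (291 - q_G)/4.
Solving the pair: q_G = 737/19, q_B = 1198/19.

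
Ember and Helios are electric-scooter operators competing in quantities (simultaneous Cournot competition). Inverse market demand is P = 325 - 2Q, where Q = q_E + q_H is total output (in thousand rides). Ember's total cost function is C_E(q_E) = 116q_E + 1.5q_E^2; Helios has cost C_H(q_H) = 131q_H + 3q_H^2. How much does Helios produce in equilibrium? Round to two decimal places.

14.24

Ember's profit: π_E = (325 - 2Q)q_E - (116q_E + (3/2)q_E²). Setting ∂π_E/∂q_E = 0: 209 - 7q_E - 2(q_H) = 0.
Helios's profit: π_H = (325 - 2Q)q_H - (131q_H + 3q_H²). Setting ∂π_H/∂q_H = 0: 194 - 10q_H - 2(q_E) = 0.
Best responses: q_E = (209 - 2q_H)/7, q_H = (194 - 2q_E)/10.
Substituting one into the other gives q_E = 851/33 and q_H = 470/33.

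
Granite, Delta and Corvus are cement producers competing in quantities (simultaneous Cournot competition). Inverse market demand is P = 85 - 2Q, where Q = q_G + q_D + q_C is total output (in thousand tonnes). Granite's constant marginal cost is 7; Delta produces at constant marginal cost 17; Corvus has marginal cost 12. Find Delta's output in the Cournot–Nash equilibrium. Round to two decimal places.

6.63

Granite's profit: π_G = (85 - 2Q)q_G - (7q_G). Setting ∂π_G/∂q_G = 0: 78 - 4q_G - 2(q_D + q_C) = 0.
Delta's first-order condition: 68 - 4q_D - 2(q_G + q_C) = 0.
Corvus's first-order condition: 73 - 4q_C - 2(q_G + q_D) = 0.
Adding the 3 conditions: 219 − 4Q − 4Q = 0, i.e. Q = 219/8.
Back-substituting: q_G = (78 − 219/4)/2 = 93/8, q_D = (68 − 219/4)/2 = 53/8, q_C = (73 − 219/4)/2 = 73/8.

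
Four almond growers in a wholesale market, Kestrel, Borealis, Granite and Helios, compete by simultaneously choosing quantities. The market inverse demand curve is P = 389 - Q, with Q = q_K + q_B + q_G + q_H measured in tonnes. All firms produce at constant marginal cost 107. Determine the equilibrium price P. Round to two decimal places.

A representative firm's profit is π_i = q_i(389 - Q) - 107q_i.
First-order condition (treating rivals' output as given): 282 - 2q_i - Σ_{j≠i} q_j = 0.
By symmetry each firm produces the same amount; substituting Σ_{j≠i} q_j = 3q_i yields q_i = 282/5.
Total output Q = 1128/5, so price P = 389 - 1128/5 = 817/5.

163.40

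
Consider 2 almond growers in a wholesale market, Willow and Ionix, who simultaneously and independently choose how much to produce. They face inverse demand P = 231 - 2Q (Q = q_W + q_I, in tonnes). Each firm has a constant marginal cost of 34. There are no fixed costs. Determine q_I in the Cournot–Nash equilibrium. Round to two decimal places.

32.83

A representative firm's profit is π_i = q_i(231 - 2Q) - 34q_i.
Setting ∂π_i/∂q_i = 0 with rivals' quantities fixed: 197 - 4q_i - 2q_j = 0.
With identical firms every q_j equals q_i, so q_j = q_i and 197 = 6q_i, giving q_i = 197/6.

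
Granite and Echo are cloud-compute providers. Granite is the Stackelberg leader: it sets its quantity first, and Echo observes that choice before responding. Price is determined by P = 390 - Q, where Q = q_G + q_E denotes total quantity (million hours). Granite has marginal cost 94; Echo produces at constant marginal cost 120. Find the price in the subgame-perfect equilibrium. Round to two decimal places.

174.50

The follower Echo best-responds to any q_G: π_E = (390 - Q)q_E - 120q_E.
∂π_E/∂q_E = 270 - q_G - 2q_E = 0 gives the reaction function q_E = (270 - q_G)/2.
Granite substitutes q_E(q_G) into its own profit: π_G = q_G(390 - q_G - (270 - q_G)/2) - 94q_G = (255 - (1/2)q_G)q_G - 94q_G.
Leader FOC: 161 - q_G = 0, so q_G = 161.
Then q_E = (270 - 161)/2 = 109/2.
Total output Q = 431/2, so price P = 390 - 431/2 = 349/2.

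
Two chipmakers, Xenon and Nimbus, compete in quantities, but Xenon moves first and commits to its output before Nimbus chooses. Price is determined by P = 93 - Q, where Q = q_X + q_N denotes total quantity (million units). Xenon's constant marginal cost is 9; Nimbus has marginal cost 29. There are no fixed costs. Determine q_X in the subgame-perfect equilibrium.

52

Solve by backward induction. Given q_X, the follower Nimbus maximises π_N = (93 - q_X - q_N)q_N - 29q_N.
Setting the follower's marginal profit to zero, 64 - q_X - 2q_N = 0, i.e. q_N = (64 - q_X)/2.
Xenon substitutes q_N(q_X) into its own profit: π_X = q_X(93 - q_X - (64 - q_X)/2) - 9q_X = (61 - (1/2)q_X)q_X - 9q_X.
Leader FOC: 52 - q_X = 0, so q_X = 52.
Then q_N = (64 - 52)/2 = 6.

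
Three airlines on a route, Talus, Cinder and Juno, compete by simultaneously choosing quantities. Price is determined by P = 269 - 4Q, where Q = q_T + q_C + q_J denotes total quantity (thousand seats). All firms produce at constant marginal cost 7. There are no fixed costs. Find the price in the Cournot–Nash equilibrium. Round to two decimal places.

A representative firm's profit is π_i = q_i(269 - 4Q) - 7q_i.
First-order condition (treating rivals' output as given): 262 - 8q_i - 4·Σ_{j≠i} q_j = 0.
By symmetry each firm produces the same amount; substituting Σ_{j≠i} q_j = 2q_i yields q_i = 262/16 = 131/8.
Total output Q = 393/8, so price P = 269 - 4·(393/8) = 145/2.

72.50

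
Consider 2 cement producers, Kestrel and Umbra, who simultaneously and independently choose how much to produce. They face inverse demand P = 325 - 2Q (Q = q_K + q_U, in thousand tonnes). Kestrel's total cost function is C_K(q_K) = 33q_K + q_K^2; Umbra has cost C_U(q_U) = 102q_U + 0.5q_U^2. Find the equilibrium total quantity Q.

Kestrel's profit: π_K = (325 - 2Q)q_K - (33q_K + q_K²). Setting ∂π_K/∂q_K = 0: 292 - 6q_K - 2(q_U) = 0.
Umbra's profit: π_U = (325 - 2Q)q_U - (102q_U + (1/2)q_U²). Setting ∂π_U/∂q_U = 0: 223 - 5q_U - 2(q_K) = 0.
Rearranging gives the reaction functions q_K = (292 - 2q_U)/6 and q_U = (223 - 2q_K)/5.
Solving the pair: q_K = 39, q_U = 29.
Total output Q = 39 + 29 = 68.

68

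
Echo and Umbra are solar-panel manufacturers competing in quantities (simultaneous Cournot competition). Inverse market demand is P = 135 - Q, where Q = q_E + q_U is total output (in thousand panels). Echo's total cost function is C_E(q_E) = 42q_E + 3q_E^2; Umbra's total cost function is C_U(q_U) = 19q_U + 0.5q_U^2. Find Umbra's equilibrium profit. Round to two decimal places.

1977.01

Echo's profit: π_E = (135 - Q)q_E - (42q_E + 3q_E²). Setting ∂π_E/∂q_E = 0: 93 - 8q_E - (q_U) = 0.
Umbra's first-order condition: 116 - 3q_U - (q_E) = 0.
Best responses: q_E = (93 - q_U)/8, q_U = (116 - q_E)/3.
Substituting one into the other gives q_E = 163/23 and q_U = 835/23.
Price P = 135 - 998/23 = 91.6087.
Umbra's profit: 91.6087·(835/23) - 19·(835/23) - (1/2)(835/23)² = 1977.0085.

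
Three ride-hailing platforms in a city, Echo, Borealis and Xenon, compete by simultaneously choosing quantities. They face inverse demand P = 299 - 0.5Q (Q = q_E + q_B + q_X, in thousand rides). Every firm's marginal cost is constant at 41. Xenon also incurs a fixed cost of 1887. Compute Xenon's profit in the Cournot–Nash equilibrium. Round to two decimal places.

6433.50

A representative firm's profit is π_i = q_i(299 - 0.5Q) - 41q_i.
First-order condition (treating rivals' output as given): 258 - q_i - (1/2)·Σ_{j≠i} q_j = 0.
By symmetry each firm produces the same amount; substituting Σ_{j≠i} q_j = 2q_i yields q_i = 258/2 = 129.
Price P = 299 - (1/2)·387 = 211/2.
Xenon's profit: (211/2 - 41)·129 - 1887 = 6433.5000.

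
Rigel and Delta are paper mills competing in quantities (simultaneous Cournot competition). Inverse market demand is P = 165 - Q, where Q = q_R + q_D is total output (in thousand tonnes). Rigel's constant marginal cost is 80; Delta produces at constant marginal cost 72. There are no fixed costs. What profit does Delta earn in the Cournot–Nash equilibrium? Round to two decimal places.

1133.44

Rigel's profit: π_R = (165 - Q)q_R - (80q_R). Setting ∂π_R/∂q_R = 0: 85 - 2q_R - (q_D) = 0.
Delta's profit: π_D = (165 - Q)q_D - (72q_D). Setting ∂π_D/∂q_D = 0: 93 - 2q_D - (q_R) = 0.
So q_R = (85 - q_D)/2 and q_D = (93 - q_R)/2.
Substituting one into the other gives q_R = 77/3 and q_D = 101/3.
Price P = 165 - 178/3 = 317/3.
Delta's profit: (317/3 - 72)·(101/3) = 1133.4444.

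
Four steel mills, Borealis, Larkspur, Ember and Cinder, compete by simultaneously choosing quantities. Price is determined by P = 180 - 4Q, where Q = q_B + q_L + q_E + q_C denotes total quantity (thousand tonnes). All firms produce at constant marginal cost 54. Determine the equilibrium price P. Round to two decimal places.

Each firm earns π_i = (180 - 4Q)q_i - 54q_i.
Setting ∂π_i/∂q_i = 0 with rivals' quantities fixed: 126 - 8q_i - 4·Σ_{j≠i} q_j = 0.
With identical firms every q_j equals q_i, so Σ_{j≠i} q_j = 3q_i and 126 = 20q_i, giving q_i = 63/10.
Total output Q = 126/5, so price P = 180 - 4·(126/5) = 396/5.

79.20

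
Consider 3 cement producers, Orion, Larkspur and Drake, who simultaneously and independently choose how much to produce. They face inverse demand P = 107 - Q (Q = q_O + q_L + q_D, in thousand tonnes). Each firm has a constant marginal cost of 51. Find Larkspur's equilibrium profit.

196

A representative firm's profit is π_i = q_i(107 - Q) - 51q_i.
First-order condition (treating rivals' output as given): 56 - 2q_i - Σ_{j≠i} q_j = 0.
By symmetry each firm produces the same amount; substituting Σ_{j≠i} q_j = 2q_i yields q_i = 56/4 = 14.
Price P = 107 - 42 = 65.
Larkspur's profit: (65 - 51)·14 = 196.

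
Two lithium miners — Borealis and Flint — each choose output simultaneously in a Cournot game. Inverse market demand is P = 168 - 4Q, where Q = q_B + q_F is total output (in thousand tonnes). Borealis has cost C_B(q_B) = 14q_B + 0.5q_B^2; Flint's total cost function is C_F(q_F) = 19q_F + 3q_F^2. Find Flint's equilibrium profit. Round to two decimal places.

304.08

Borealis's profit: π_B = (168 - 4Q)q_B - (14q_B + (1/2)q_B²). Setting ∂π_B/∂q_B = 0: 154 - 9q_B - 4(q_F) = 0.
Flint's profit: π_F = (168 - 4Q)q_F - (19q_F + 3q_F²). Setting ∂π_F/∂q_F = 0: 149 - 14q_F - 4(q_B) = 0.
Best responses: q_B = (154 - 4q_F)/9, q_F = (149 - 4q_B)/14.
Solving the pair: q_B = 156/11, q_F = 145/22.
Price P = 168 - 4·(457/22) = 934/11.
Flint's profit: (934/11)·(145/22) - 19·(145/22) - 3(145/22)² = 304.0806.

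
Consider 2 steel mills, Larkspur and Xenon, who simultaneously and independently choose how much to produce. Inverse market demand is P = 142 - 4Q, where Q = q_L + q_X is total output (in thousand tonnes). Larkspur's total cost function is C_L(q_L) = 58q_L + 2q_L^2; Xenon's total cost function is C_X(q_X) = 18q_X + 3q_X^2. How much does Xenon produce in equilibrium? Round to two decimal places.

7.58

Larkspur's profit: π_L = (142 - 4Q)q_L - (58q_L + 2q_L²). Setting ∂π_L/∂q_L = 0: 84 - 12q_L - 4(q_X) = 0.
Xenon's first-order condition: 124 - 14q_X - 4(q_L) = 0.
Best responses: q_L = (84 - 4q_X)/12, q_X = (124 - 4q_L)/14.
Substituting one into the other gives q_L = 85/19 and q_X = 144/19.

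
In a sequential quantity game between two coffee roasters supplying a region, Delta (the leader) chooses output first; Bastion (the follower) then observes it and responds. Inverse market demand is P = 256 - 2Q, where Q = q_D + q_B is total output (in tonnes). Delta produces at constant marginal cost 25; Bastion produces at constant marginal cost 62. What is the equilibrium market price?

92

Solve by backward induction. Given q_D, the follower Bastion maximises π_B = (256 - 2q_D - 2q_B)q_B - 62q_B.
Follower FOC: 194 - 2q_D - 4q_B = 0, so q_B(q_D) = (194 - 2q_D)/4.
The leader anticipates this reaction. Substituting into P = 256 - 2Q gives P = 159 - q_D, so π_D = (159 - q_D)q_D - 25q_D.
The leader's first-order condition 134 - 2q_D = 0 yields q_D = 67.
Then q_B = (194 - 2·67)/4 = 15.
Total output Q = 82, so price P = 256 - 2·82 = 92.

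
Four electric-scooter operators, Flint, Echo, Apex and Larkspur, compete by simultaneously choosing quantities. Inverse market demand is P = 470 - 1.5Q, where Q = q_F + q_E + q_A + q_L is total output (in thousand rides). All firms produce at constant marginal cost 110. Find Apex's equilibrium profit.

Each firm earns π_i = (470 - 1.5Q)q_i - 110q_i.
Setting ∂π_i/∂q_i = 0 with rivals' quantities fixed: 360 - 3q_i - (3/2)·Σ_{j≠i} q_j = 0.
By symmetry each firm produces the same amount; substituting Σ_{j≠i} q_j = 3q_i yields q_i = 360/(15/2) = 48.
Price P = 470 - (3/2)·192 = 182.
Apex's profit: (182 - 110)·48 = 3456.

3456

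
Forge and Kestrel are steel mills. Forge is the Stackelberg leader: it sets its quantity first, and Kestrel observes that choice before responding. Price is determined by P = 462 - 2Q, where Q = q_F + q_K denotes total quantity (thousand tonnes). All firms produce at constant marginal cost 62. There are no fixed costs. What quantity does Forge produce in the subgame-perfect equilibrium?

Solve by backward induction. Given q_F, the follower Kestrel maximises π_K = (462 - 2q_F - 2q_K)q_K - 62q_K.
∂π_K/∂q_K = 400 - 2q_F - 4q_K = 0 gives the reaction function q_K = (400 - 2q_F)/4.
Forge substitutes q_K(q_F) into its own profit: π_F = q_F(462 - 2q_F - (400 - 2q_F)/2) - 62q_F = (262 - q_F)q_F - 62q_F.
Maximising: ∂π_F/∂q_F = 200 - 2q_F = 0, giving q_F = 100.
Then q_K = (400 - 2·100)/4 = 50.

100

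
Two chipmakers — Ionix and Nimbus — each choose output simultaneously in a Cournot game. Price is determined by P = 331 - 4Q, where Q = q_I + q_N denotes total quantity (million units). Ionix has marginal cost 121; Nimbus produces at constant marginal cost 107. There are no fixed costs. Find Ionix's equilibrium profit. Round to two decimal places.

1067.11

Ionix's profit: π_I = (331 - 4Q)q_I - (121q_I). Setting ∂π_I/∂q_I = 0: 210 - 8q_I - 4(q_N) = 0.
Nimbus's profit: π_N = (331 - 4Q)q_N - (107q_N). Setting ∂π_N/∂q_N = 0: 224 - 8q_N - 4(q_I) = 0.
Best responses: q_I = (210 - 4q_N)/8, q_N = (224 - 4q_I)/8.
Solving the pair: q_I = 49/3, q_N = 119/6.
Price P = 331 - 4·(217/6) = 559/3.
Ionix's profit: (559/3 - 121)·(49/3) = 1067.1111.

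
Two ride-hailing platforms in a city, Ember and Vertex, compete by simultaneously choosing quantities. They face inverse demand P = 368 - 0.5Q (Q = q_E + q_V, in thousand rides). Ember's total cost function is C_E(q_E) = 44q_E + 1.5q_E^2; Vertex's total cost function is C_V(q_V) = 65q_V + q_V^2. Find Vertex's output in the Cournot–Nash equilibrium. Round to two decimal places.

89.36

Ember's profit: π_E = (368 - 0.5Q)q_E - (44q_E + (3/2)q_E²). Setting ∂π_E/∂q_E = 0: 324 - 4q_E - (1/2)(q_V) = 0.
Vertex's profit: π_V = (368 - 0.5Q)q_V - (65q_V + q_V²). Setting ∂π_V/∂q_V = 0: 303 - 3q_V - (1/2)(q_E) = 0.
So q_E = (324 - (1/2)q_V)/4 and q_V = (303 - (1/2)q_E)/3.
Substituting one into the other gives q_E = 69.8298 and q_V = 89.3617.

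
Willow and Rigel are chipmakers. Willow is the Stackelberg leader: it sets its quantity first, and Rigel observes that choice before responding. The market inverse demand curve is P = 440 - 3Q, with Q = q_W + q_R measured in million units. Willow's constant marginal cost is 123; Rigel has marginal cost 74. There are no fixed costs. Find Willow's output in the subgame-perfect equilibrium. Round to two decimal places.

The follower Rigel best-responds to any q_W: π_R = (440 - 3Q)q_R - 74q_R.
Follower FOC: 366 - 3q_W - 6q_R = 0, so q_R(q_W) = (366 - 3q_W)/6.
Willow substitutes q_R(q_W) into its own profit: π_W = q_W(440 - 3q_W - (366 - 3q_W)/2) - 123q_W = (257 - (3/2)q_W)q_W - 123q_W.
The leader's first-order condition 134 - 3q_W = 0 yields q_W = 134/3.
Then q_R = (366 - 3·(134/3))/6 = 116/3.

44.67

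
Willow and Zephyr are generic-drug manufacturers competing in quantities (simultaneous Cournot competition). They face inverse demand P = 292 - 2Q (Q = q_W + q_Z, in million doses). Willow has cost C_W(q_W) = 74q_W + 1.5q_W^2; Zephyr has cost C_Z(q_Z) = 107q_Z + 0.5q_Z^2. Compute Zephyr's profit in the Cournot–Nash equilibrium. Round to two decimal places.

Willow's profit: π_W = (292 - 2Q)q_W - (74q_W + (3/2)q_W²). Setting ∂π_W/∂q_W = 0: 218 - 7q_W - 2(q_Z) = 0.
Zephyr's first-order condition: 185 - 5q_Z - 2(q_W) = 0.
Rearranging gives the reaction functions q_W = (218 - 2q_Z)/7 and q_Z = (185 - 2q_W)/5.
Solving the pair: q_W = 720/31, q_Z = 859/31.
Price P = 292 - 2·(1579/31) = 190.1290.
Zephyr's profit: 190.1290·(859/31) - 107·(859/31) - (1/2)(859/31)² = 1919.5656.

1919.57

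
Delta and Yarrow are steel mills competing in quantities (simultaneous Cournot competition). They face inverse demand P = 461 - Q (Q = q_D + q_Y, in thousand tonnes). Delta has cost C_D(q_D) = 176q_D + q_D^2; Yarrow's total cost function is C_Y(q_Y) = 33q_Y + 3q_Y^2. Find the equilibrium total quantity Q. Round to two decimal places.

Delta's profit: π_D = (461 - Q)q_D - (176q_D + q_D²). Setting ∂π_D/∂q_D = 0: 285 - 4q_D - (q_Y) = 0.
Yarrow's profit: π_Y = (461 - Q)q_Y - (33q_Y + 3q_Y²). Setting ∂π_Y/∂q_Y = 0: 428 - 8q_Y - (q_D) = 0.
Best responses: q_D = (285 - q_Y)/4, q_Y = (428 - q_D)/8.
Substituting one into the other gives q_D = 1852/31 and q_Y = 1427/31.
Total output Q = 1852/31 + 1427/31 = 105.7742.

105.77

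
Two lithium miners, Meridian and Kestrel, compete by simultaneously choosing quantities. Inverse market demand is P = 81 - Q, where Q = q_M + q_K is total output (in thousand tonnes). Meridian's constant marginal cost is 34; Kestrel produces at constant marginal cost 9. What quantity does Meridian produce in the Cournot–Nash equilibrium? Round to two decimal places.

7.33

Meridian's profit: π_M = (81 - Q)q_M - (34q_M). Setting ∂π_M/∂q_M = 0: 47 - 2q_M - (q_K) = 0.
Kestrel's profit: π_K = (81 - Q)q_K - (9q_K). Setting ∂π_K/∂q_K = 0: 72 - 2q_K - (q_M) = 0.
So q_M = (47 - q_K)/2 and q_K = (72 - q_M)/2.
Substituting one into the other gives q_M = 22/3 and q_K = 97/3.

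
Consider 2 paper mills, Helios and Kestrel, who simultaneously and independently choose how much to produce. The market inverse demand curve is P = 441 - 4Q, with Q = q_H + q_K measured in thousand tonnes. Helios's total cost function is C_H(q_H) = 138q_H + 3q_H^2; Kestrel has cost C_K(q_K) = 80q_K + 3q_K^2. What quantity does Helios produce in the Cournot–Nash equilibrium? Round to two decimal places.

Helios's profit: π_H = (441 - 4Q)q_H - (138q_H + 3q_H²). Setting ∂π_H/∂q_H = 0: 303 - 14q_H - 4(q_K) = 0.
Kestrel's profit: π_K = (441 - 4Q)q_K - (80q_K + 3q_K²). Setting ∂π_K/∂q_K = 0: 361 - 14q_K - 4(q_H) = 0.
Best responses: q_H = (303 - 4q_K)/14, q_K = (361 - 4q_H)/14.
Substituting one into the other gives q_H = 1399/90 and q_K = 1921/90.

15.54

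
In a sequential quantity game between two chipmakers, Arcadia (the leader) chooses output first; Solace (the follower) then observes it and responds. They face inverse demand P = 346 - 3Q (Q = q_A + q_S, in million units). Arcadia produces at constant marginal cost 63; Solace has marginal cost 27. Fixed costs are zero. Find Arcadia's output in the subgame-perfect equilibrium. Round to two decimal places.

41.17

Solve by backward induction. Given q_A, the follower Solace maximises π_S = (346 - 3q_A - 3q_S)q_S - 27q_S.
Follower FOC: 319 - 3q_A - 6q_S = 0, so q_S(q_A) = (319 - 3q_A)/6.
Arcadia substitutes q_S(q_A) into its own profit: π_A = q_A(346 - 3q_A - (319 - 3q_A)/2) - 63q_A = (373/2 - (3/2)q_A)q_A - 63q_A.
The leader's first-order condition 247/2 - 3q_A = 0 yields q_A = 247/6.
Then q_S = (319 - 3·(247/6))/6 = 391/12.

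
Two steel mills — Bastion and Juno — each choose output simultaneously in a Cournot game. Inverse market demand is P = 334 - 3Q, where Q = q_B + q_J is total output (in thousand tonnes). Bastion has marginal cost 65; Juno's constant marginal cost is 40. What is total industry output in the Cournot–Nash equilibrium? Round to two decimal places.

Bastion's profit: π_B = (334 - 3Q)q_B - (65q_B). Setting ∂π_B/∂q_B = 0: 269 - 6q_B - 3(q_J) = 0.
Juno's first-order condition: 294 - 6q_J - 3(q_B) = 0.
So q_B = (269 - 3q_J)/6 and q_J = (294 - 3q_B)/6.
Solving the pair: q_B = 244/9, q_J = 319/9.
Total output Q = 244/9 + 319/9 = 563/9.

62.56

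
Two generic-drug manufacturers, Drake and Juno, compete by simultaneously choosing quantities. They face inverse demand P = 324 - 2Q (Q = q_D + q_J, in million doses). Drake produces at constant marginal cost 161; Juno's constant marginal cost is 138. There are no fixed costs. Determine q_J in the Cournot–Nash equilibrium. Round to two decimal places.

Drake's profit: π_D = (324 - 2Q)q_D - (161q_D). Setting ∂π_D/∂q_D = 0: 163 - 4q_D - 2(q_J) = 0.
Juno's first-order condition: 186 - 4q_J - 2(q_D) = 0.
Best responses: q_D = (163 - 2q_J)/4, q_J = (186 - 2q_D)/4.
Substituting one into the other gives q_D = 70/3 and q_J = 209/6.

34.83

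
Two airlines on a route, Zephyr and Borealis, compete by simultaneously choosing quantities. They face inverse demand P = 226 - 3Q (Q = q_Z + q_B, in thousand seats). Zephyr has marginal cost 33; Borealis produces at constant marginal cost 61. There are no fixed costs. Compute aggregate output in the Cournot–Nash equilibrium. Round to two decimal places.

39.78

Zephyr's profit: π_Z = (226 - 3Q)q_Z - (33q_Z). Setting ∂π_Z/∂q_Z = 0: 193 - 6q_Z - 3(q_B) = 0.
Borealis's first-order condition: 165 - 6q_B - 3(q_Z) = 0.
So q_Z = (193 - 3q_B)/6 and q_B = (165 - 3q_Z)/6.
Solving the pair: q_Z = 221/9, q_B = 137/9.
Total output Q = 221/9 + 137/9 = 358/9.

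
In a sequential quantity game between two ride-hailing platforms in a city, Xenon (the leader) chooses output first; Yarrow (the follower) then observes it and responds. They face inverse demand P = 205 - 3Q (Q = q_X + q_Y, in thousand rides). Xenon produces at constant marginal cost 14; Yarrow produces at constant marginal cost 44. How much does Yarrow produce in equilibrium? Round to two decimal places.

Solve by backward induction. Given q_X, the follower Yarrow maximises π_Y = (205 - 3q_X - 3q_Y)q_Y - 44q_Y.
Setting the follower's marginal profit to zero, 161 - 3q_X - 6q_Y = 0, i.e. q_Y = (161 - 3q_X)/6.
The leader anticipates this reaction. Substituting into P = 205 - 3Q gives P = 249/2 - (3/2)q_X, so π_X = (249/2 - (3/2)q_X)q_X - 14q_X.
Leader FOC: 221/2 - 3q_X = 0, so q_X = 221/6.
Then q_Y = (161 - 3·(221/6))/6 = 101/12.

8.42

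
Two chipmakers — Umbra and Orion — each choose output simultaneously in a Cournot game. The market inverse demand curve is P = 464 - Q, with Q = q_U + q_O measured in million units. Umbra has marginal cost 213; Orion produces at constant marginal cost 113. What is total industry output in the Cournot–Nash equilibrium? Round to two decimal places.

Umbra's profit: π_U = (464 - Q)q_U - (213q_U). Setting ∂π_U/∂q_U = 0: 251 - 2q_U - (q_O) = 0.
Orion's first-order condition: 351 - 2q_O - (q_U) = 0.
Best responses: q_U = (251 - q_O)/2, q_O = (351 - q_U)/2.
Substituting one into the other gives q_U = 151/3 and q_O = 451/3.
Total output Q = 151/3 + 451/3 = 602/3.

200.67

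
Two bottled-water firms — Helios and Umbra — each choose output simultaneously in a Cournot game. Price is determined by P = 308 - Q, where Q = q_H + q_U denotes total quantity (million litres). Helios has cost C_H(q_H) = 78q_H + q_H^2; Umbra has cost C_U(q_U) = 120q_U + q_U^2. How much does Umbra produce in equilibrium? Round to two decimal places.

Helios's profit: π_H = (308 - Q)q_H - (78q_H + q_H²). Setting ∂π_H/∂q_H = 0: 230 - 4q_H - (q_U) = 0.
Umbra's profit: π_U = (308 - Q)q_U - (120q_U + q_U²). Setting ∂π_U/∂q_U = 0: 188 - 4q_U - (q_H) = 0.
So q_H = (230 - q_U)/4 and q_U = (188 - q_H)/4.
Substituting one into the other gives q_H = 244/5 and q_U = 174/5.

34.80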